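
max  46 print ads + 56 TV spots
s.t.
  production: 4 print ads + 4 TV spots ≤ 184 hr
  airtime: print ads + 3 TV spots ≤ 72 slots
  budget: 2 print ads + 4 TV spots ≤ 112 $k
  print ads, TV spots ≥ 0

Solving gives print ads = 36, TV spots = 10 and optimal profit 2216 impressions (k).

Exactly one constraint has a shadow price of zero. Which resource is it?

airtime

production: 184/184 (binding)
airtime: 66/72 (slack 6)
budget: 112/112 (binding)
By complementary slackness, a constraint with positive slack has shadow price 0 → airtime.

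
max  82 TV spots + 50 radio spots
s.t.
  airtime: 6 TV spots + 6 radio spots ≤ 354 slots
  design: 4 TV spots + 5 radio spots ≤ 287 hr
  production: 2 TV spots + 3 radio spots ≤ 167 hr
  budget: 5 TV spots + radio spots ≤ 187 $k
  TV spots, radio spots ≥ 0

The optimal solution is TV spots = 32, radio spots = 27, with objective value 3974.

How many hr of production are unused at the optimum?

22

production used = 2·32 + 3·27 = 145; slack = 167 − 145 = 22.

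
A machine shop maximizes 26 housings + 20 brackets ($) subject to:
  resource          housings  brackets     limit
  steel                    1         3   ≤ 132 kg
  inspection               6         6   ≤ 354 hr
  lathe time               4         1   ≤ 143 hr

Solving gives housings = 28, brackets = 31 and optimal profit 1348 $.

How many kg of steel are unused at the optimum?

steel used = 1·28 + 3·31 = 121; slack = 132 − 121 = 11.

11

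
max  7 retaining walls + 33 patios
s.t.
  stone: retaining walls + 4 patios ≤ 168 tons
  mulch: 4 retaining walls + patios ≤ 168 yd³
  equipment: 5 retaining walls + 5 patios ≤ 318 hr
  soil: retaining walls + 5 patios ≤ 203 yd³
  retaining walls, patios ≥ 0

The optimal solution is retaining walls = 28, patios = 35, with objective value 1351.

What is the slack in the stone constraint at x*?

stone used = 1·28 + 4·35 = 168; slack = 168 − 168 = 0.

0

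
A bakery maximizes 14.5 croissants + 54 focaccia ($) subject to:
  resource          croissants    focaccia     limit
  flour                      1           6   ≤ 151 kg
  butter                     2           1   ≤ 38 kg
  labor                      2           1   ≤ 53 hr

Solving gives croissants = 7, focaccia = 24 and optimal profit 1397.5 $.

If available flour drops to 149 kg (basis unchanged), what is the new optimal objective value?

1380.5

Binding: flour and butter. Non-binding: labor (15 unused).
Since labor is not tight, its dual is 0.
Dual feasibility on the basic columns requires 1·y_flour + 2·y_butter = 14.5, 6·y_flour + 1·y_butter = 54.
This yields shadow prices y_flour = 8.5, y_butter = 3.
Δz = y_flour·Δb = 8.5 × (-2) = -17, so new z* = 1397.5 − 17 = 1380.5.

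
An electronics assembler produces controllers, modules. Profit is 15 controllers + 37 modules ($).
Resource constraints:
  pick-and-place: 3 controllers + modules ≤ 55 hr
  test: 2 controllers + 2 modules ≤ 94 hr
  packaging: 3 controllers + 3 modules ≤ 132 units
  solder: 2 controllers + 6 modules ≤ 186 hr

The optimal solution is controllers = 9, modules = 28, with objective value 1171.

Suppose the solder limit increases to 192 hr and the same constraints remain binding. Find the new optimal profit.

1207

At the optimum: pick-and-place uses 55 of 55 (binding); test uses 74 of 94 (slack = 20); packaging uses 111 of 132 (slack = 21); solder uses 186 of 186 (binding).
Slack constraints have shadow price 0 (complementary slackness).
Dual feasibility on the basic columns requires 3·y_pick-and-place + 2·y_solder = 15, 1·y_pick-and-place + 6·y_solder = 37.
→ y_pick-and-place = 1 and y_solder = 6.
Δz = y_solder·Δb = 6 × (6) = 36, so new z* = 1171 + 36 = 1207.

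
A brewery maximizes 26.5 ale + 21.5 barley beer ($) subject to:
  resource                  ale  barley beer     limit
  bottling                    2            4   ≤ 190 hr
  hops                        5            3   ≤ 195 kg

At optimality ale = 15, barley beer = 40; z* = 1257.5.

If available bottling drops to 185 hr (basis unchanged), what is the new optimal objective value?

1247.5

At the optimum: bottling uses 190 of 190 (binding); hops uses 195 of 195 (binding).
Dual feasibility on the basic columns requires 2·y_bottling + 5·y_hops = 26.5, 4·y_bottling + 3·y_hops = 21.5.
Solving: y_bottling = 2, y_hops = 4.5.
Δz = y_bottling·Δb = 2 × (-5) = -10, so new z* = 1257.5 − 10 = 1247.5.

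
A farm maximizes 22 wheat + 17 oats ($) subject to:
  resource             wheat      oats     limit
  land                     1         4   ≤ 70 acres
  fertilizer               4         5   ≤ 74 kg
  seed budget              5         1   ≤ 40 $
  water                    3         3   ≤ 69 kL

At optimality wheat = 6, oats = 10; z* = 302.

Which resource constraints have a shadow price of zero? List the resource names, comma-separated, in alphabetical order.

land: 46/70 (slack 24)
fertilizer: 74/74 (binding)
seed budget: 40/40 (binding)
water: 48/69 (slack 21)
By complementary slackness, a constraint with positive slack has shadow price 0 → land, water.

land, water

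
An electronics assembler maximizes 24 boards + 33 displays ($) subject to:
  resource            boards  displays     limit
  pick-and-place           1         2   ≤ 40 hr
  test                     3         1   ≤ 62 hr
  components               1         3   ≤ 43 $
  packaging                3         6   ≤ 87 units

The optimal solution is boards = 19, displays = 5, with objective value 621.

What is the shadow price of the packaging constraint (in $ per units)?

Check each constraint at x*: pick-and-place 29/40 (slack 11); test 62/62 (tight); components 34/43 (slack 9); packaging 87/87 (tight).
By complementary slackness, y = 0 for the non-binding constraints.
Dual feasibility on the basic columns requires 3·y_test + 3·y_packaging = 24, 1·y_test + 6·y_packaging = 33.
→ y_test = 3 and y_packaging = 5.
Shadow price of packaging = 5.

5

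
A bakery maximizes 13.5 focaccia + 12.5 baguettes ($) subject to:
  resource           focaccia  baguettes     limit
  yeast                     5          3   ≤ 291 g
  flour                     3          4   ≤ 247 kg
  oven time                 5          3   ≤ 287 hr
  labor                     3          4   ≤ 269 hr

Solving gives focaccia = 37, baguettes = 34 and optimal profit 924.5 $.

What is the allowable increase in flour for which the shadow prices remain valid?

Binding constraints: flour, oven time. The basis is B = [[3,4],[5,3]] with det -11.
Per unit increase in flour, x* moves by d = (-0.2727, 0.4545).
The basis stays optimal until labor becomes binding; allowable increase = 22 kg.

22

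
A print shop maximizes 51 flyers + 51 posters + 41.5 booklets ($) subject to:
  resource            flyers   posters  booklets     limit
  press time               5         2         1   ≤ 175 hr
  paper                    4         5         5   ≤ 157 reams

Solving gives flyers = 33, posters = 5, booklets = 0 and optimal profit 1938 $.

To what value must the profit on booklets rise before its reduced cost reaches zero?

Check each constraint at x*: press time 175/175 (tight); paper 157/157 (tight).
From A_Bᵀ y = c: 5·y_press time + 4·y_paper = 51; 2·y_press time + 5·y_paper = 51.
This yields shadow prices y_press time = 3, y_paper = 9.
booklets enters the basis when its profit ≥ yᵀa₃ = 3·1 + 9·5 = 48.

48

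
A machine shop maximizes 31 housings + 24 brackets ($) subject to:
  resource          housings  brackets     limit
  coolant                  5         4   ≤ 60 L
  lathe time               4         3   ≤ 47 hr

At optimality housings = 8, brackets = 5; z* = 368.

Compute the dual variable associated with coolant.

3

At the optimum: coolant uses 60 of 60 (binding); lathe time uses 47 of 47 (binding).
From A_Bᵀ y = c: 5·y_coolant + 4·y_lathe time = 31; 4·y_coolant + 3·y_lathe time = 24.
This yields shadow prices y_coolant = 3, y_lathe time = 4.
Shadow price of coolant = 3.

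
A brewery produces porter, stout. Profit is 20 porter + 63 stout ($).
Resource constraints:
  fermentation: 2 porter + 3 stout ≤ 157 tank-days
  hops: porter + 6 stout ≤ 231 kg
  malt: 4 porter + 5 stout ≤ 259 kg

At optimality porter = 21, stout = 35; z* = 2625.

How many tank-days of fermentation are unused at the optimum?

10

fermentation used = 2·21 + 3·35 = 147; slack = 157 − 147 = 10.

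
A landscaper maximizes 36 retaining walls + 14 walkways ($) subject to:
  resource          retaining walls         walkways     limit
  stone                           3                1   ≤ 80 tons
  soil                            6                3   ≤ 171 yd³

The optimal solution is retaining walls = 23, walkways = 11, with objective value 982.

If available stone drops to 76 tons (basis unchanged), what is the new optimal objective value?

Check each constraint at x*: stone 80/80 (tight); soil 171/171 (tight).
The binding rows give the dual system: 3·y_stone + 6·y_soil = 36 and 1·y_stone + 3·y_soil = 14.
Solving: y_stone = 8, y_soil = 2.
Δz = y_stone·Δb = 8 × (-4) = -32, so new z* = 982 − 32 = 950.

950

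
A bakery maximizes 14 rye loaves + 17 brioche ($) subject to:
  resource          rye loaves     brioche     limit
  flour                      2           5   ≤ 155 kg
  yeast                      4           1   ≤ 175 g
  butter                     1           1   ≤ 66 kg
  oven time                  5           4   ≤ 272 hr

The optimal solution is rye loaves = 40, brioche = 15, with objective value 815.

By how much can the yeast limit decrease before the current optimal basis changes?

Binding constraints: flour, yeast. The basis is B = [[2,5],[4,1]] with det -18.
Per unit decrease in yeast, x* moves by d = (-0.2778, 0.1111).
The basis stays optimal until rye loaves reaches 0; allowable decrease = 144 g.

144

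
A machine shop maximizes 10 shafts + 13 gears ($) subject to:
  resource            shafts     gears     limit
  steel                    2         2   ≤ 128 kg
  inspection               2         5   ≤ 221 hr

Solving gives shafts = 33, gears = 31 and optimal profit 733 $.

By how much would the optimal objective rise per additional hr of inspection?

At the optimum: steel uses 128 of 128 (binding); inspection uses 221 of 221 (binding).
From A_Bᵀ y = c: 2·y_steel + 2·y_inspection = 10; 2·y_steel + 5·y_inspection = 13.
This yields shadow prices y_steel = 4, y_inspection = 1.
Shadow price of inspection = 1.

1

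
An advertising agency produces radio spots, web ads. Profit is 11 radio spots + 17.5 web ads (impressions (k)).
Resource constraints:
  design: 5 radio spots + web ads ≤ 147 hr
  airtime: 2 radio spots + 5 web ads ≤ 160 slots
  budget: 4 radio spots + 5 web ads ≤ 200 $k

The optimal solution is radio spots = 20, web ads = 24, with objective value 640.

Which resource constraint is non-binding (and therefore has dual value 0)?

design: 124/147 (slack 23)
airtime: 160/160 (binding)
budget: 200/200 (binding)
By complementary slackness, a constraint with positive slack has shadow price 0 → design.

design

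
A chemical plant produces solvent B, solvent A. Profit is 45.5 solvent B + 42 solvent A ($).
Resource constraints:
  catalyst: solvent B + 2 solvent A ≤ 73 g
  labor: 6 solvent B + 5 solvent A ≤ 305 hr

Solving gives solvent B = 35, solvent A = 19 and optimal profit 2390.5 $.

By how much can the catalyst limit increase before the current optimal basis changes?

49

Binding constraints: catalyst, labor. The basis is B = [[1,2],[6,5]] with det -7.
Per unit increase in catalyst, x* moves by d = (-0.7143, 0.8571).
The basis stays optimal until solvent B reaches 0; allowable increase = 49 g.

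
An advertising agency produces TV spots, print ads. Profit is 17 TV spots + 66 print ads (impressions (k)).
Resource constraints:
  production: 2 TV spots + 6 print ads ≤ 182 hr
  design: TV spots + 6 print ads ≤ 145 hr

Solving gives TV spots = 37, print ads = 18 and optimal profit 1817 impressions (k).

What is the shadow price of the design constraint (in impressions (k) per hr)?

5

At the optimum: production uses 182 of 182 (binding); design uses 145 of 145 (binding).
Dual feasibility on the basic columns requires 2·y_production + 1·y_design = 17, 6·y_production + 6·y_design = 66.
→ y_production = 6 and y_design = 5.
Shadow price of design = 5.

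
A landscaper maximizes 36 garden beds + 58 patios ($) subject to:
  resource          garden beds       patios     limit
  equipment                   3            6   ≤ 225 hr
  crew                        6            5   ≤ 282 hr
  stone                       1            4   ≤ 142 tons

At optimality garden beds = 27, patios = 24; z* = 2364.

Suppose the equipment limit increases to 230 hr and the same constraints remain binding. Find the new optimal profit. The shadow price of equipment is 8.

Δb = 5, so new z* = 2364 + (8)·(5) = 2364 + 40 = 2404.

2404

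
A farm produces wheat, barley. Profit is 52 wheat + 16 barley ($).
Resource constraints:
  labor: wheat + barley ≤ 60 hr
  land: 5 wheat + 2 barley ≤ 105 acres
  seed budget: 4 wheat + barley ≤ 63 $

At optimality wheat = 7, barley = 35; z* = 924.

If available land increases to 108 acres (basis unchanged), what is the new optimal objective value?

At the optimum: labor uses 42 of 60 (slack = 18); land uses 105 of 105 (binding); seed budget uses 63 of 63 (binding).
By complementary slackness, y = 0 for the non-binding constraint.
From A_Bᵀ y = c: 5·y_land + 4·y_seed budget = 52; 2·y_land + 1·y_seed budget = 16.
This yields shadow prices y_land = 4, y_seed budget = 8.
Δz = y_land·Δb = 4 × (3) = 12, so new z* = 924 + 12 = 936.

936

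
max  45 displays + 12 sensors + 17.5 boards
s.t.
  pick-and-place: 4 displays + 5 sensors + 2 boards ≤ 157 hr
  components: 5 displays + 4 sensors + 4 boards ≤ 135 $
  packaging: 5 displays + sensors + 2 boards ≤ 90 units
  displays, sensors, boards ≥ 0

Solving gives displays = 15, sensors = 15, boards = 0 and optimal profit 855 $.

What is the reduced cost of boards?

Binding: components and packaging. Non-binding: pick-and-place (22 unused).
Slack constraints have shadow price 0 (complementary slackness).
From A_Bᵀ y = c: 5·y_components + 5·y_packaging = 45; 4·y_components + 1·y_packaging = 12.
This yields shadow prices y_components = 1, y_packaging = 8.
Reduced cost of boards: c₃ − yᵀa₃ = 17.5 − (1·4 + 8·2) = 17.5 − 20 = -2.5.

-2.5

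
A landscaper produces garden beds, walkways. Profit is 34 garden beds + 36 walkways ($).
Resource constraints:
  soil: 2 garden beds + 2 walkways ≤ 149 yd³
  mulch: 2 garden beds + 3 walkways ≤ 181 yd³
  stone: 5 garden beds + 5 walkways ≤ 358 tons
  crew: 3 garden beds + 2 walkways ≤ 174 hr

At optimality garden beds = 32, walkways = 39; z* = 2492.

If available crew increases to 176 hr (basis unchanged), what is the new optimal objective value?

At the optimum: soil uses 142 of 149 (slack = 7); mulch uses 181 of 181 (binding); stone uses 355 of 358 (slack = 3); crew uses 174 of 174 (binding).
By complementary slackness, y = 0 for the non-binding constraints.
Dual feasibility on the basic columns requires 2·y_mulch + 3·y_crew = 34, 3·y_mulch + 2·y_crew = 36.
This yields shadow prices y_mulch = 8, y_crew = 6.
Δz = y_crew·Δb = 6 × (2) = 12, so new z* = 2492 + 12 = 2504.

2504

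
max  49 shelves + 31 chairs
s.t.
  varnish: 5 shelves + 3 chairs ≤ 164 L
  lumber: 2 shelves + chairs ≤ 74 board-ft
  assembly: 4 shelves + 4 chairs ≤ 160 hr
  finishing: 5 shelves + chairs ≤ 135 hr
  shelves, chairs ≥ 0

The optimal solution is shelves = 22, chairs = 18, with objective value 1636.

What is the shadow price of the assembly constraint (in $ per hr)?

Check each constraint at x*: varnish 164/164 (tight); lumber 62/74 (slack 12); assembly 160/160 (tight); finishing 128/135 (slack 7).
By complementary slackness, y = 0 for the non-binding constraints.
The binding rows give the dual system: 5·y_varnish + 4·y_assembly = 49 and 3·y_varnish + 4·y_assembly = 31.
Solving: y_varnish = 9, y_assembly = 1.
Shadow price of assembly = 1.

1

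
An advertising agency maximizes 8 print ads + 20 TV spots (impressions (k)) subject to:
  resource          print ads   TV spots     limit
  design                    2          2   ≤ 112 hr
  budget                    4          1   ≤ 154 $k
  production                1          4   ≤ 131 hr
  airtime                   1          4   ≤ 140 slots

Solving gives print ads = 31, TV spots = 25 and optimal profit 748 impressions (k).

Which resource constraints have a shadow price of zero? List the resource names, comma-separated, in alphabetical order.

airtime, budget

design: 112/112 (binding)
budget: 149/154 (slack 5)
production: 131/131 (binding)
airtime: 131/140 (slack 9)
By complementary slackness, a constraint with positive slack has shadow price 0 → airtime, budget.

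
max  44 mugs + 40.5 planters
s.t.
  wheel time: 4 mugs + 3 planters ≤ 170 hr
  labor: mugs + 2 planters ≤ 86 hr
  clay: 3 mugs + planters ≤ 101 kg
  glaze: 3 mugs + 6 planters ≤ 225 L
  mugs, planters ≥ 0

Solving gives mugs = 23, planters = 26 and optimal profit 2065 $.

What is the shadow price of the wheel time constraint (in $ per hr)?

9.5

Check each constraint at x*: wheel time 170/170 (tight); labor 75/86 (slack 11); clay 95/101 (slack 6); glaze 225/225 (tight).
By complementary slackness, y = 0 for the non-binding constraints.
The binding rows give the dual system: 4·y_wheel time + 3·y_glaze = 44 and 3·y_wheel time + 6·y_glaze = 40.5.
This yields shadow prices y_wheel time = 9.5, y_glaze = 2.
Shadow price of wheel time = 9.5.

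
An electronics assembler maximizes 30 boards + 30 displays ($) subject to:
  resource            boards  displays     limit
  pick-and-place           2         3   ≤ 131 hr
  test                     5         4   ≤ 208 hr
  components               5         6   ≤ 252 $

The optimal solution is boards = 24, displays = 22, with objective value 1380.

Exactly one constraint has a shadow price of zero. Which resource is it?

pick-and-place

pick-and-place: 114/131 (slack 17)
test: 208/208 (binding)
components: 252/252 (binding)
By complementary slackness, a constraint with positive slack has shadow price 0 → pick-and-place.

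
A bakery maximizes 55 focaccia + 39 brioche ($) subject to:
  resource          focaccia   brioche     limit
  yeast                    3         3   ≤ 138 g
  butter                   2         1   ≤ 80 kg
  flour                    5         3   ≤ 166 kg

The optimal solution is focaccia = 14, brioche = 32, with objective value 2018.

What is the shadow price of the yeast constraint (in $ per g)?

Check each constraint at x*: yeast 138/138 (tight); butter 60/80 (slack 20); flour 166/166 (tight).
Since butter is not tight, its dual is 0.
Dual feasibility on the basic columns requires 3·y_yeast + 5·y_flour = 55, 3·y_yeast + 3·y_flour = 39.
Solving: y_yeast = 5, y_flour = 8.
Shadow price of yeast = 5.

5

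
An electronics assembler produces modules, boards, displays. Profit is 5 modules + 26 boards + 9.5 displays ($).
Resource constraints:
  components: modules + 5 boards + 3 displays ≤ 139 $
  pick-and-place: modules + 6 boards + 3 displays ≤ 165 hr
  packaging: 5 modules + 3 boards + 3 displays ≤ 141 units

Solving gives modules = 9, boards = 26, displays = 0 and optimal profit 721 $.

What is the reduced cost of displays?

Binding: components and pick-and-place. Non-binding: packaging (18 unused).
By complementary slackness, y = 0 for the non-binding constraint.
The binding rows give the dual system: 1·y_components + 1·y_pick-and-place = 5 and 5·y_components + 6·y_pick-and-place = 26.
→ y_components = 4 and y_pick-and-place = 1.
Reduced cost of displays: c₃ − yᵀa₃ = 9.5 − (4·3 + 1·3) = 9.5 − 15 = -5.5.

-5.5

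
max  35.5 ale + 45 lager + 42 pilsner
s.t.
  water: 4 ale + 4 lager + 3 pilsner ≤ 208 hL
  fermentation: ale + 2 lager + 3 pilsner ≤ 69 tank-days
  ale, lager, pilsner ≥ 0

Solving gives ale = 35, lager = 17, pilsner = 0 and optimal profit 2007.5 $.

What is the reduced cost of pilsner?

-6

Check each constraint at x*: water 208/208 (tight); fermentation 69/69 (tight).
The binding rows give the dual system: 4·y_water + 1·y_fermentation = 35.5 and 4·y_water + 2·y_fermentation = 45.
→ y_water = 6.5 and y_fermentation = 9.5.
Reduced cost of pilsner: c₃ − yᵀa₃ = 42 − (6.5·3 + 9.5·3) = 42 − 48 = -6.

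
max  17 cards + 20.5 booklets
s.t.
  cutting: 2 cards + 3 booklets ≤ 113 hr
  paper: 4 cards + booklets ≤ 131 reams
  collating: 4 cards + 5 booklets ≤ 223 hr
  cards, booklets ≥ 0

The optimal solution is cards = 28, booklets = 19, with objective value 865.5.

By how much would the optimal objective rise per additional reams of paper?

1

Binding: cutting and paper. Non-binding: collating (16 unused).
Since collating is not tight, its dual is 0.
From A_Bᵀ y = c: 2·y_cutting + 4·y_paper = 17; 3·y_cutting + 1·y_paper = 20.5.
This yields shadow prices y_cutting = 6.5, y_paper = 1.
Shadow price of paper = 1.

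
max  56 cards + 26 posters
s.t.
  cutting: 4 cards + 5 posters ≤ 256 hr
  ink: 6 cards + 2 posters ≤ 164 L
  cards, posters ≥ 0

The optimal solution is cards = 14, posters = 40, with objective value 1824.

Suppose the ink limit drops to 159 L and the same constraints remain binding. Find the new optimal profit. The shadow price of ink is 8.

Δb = -5, so new z* = 1824 + (8)·(-5) = 1824 − 40 = 1784.

1784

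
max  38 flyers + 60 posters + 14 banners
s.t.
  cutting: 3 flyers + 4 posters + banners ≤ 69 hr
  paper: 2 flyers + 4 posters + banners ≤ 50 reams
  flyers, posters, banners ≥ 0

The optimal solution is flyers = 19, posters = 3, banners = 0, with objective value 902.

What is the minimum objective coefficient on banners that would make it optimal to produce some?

At the optimum: cutting uses 69 of 69 (binding); paper uses 50 of 50 (binding).
The binding rows give the dual system: 3·y_cutting + 2·y_paper = 38 and 4·y_cutting + 4·y_paper = 60.
→ y_cutting = 8 and y_paper = 7.
banners enters the basis when its profit ≥ yᵀa₃ = 8·1 + 7·1 = 15.

15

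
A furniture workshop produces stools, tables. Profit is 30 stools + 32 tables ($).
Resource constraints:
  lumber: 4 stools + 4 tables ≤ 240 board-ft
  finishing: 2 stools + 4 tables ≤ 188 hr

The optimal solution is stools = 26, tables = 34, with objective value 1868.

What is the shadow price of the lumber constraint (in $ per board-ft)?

7

At the optimum: lumber uses 240 of 240 (binding); finishing uses 188 of 188 (binding).
The binding rows give the dual system: 4·y_lumber + 2·y_finishing = 30 and 4·y_lumber + 4·y_finishing = 32.
Solving: y_lumber = 7, y_finishing = 1.
Shadow price of lumber = 7.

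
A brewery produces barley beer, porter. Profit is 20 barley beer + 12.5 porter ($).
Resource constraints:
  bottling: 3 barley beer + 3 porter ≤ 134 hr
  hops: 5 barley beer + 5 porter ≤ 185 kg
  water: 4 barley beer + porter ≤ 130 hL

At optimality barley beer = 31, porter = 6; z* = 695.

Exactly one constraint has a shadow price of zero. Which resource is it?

bottling

bottling: 111/134 (slack 23)
hops: 185/185 (binding)
water: 130/130 (binding)
By complementary slackness, a constraint with positive slack has shadow price 0 → bottling.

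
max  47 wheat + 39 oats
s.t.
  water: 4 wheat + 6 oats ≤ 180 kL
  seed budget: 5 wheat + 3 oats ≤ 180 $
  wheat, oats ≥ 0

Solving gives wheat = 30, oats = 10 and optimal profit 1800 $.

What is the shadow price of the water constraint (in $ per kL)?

3

At the optimum: water uses 180 of 180 (binding); seed budget uses 180 of 180 (binding).
The binding rows give the dual system: 4·y_water + 5·y_seed budget = 47 and 6·y_water + 3·y_seed budget = 39.
→ y_water = 3 and y_seed budget = 7.
Shadow price of water = 3.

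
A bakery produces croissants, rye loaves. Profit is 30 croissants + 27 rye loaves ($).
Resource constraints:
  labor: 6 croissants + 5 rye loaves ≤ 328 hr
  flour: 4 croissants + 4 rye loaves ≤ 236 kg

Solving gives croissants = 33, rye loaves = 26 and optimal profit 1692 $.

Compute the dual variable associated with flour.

3

At the optimum: labor uses 328 of 328 (binding); flour uses 236 of 236 (binding).
From A_Bᵀ y = c: 6·y_labor + 4·y_flour = 30; 5·y_labor + 4·y_flour = 27.
→ y_labor = 3 and y_flour = 3.
Shadow price of flour = 3.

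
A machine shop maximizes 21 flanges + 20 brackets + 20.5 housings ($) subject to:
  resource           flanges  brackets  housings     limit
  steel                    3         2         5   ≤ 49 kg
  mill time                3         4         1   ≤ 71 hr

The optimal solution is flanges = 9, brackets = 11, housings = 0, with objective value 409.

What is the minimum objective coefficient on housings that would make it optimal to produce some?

Check each constraint at x*: steel 49/49 (tight); mill time 71/71 (tight).
From A_Bᵀ y = c: 3·y_steel + 3·y_mill time = 21; 2·y_steel + 4·y_mill time = 20.
Solving: y_steel = 4, y_mill time = 3.
housings enters the basis when its profit ≥ yᵀa₃ = 4·5 + 3·1 = 23.

23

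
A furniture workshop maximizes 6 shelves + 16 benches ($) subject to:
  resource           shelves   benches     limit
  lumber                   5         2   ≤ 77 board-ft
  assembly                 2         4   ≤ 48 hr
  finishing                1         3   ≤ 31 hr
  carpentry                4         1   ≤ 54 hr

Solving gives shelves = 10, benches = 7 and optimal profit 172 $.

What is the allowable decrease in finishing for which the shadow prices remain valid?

Binding constraints: assembly, finishing. The basis is B = [[2,4],[1,3]] with det 2.
Per unit decrease in finishing, x* moves by d = (2, -1).
The basis stays optimal until carpentry becomes binding; allowable decrease = 1 hr.

1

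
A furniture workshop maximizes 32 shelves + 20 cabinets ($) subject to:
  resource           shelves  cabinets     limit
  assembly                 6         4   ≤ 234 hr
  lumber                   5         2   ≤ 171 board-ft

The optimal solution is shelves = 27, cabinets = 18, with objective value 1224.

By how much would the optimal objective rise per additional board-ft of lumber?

1

Both assembly and lumber are binding at x*.
Dual feasibility on the basic columns requires 6·y_assembly + 5·y_lumber = 32, 4·y_assembly + 2·y_lumber = 20.
→ y_assembly = 4.5 and y_lumber = 1.
Shadow price of lumber = 1.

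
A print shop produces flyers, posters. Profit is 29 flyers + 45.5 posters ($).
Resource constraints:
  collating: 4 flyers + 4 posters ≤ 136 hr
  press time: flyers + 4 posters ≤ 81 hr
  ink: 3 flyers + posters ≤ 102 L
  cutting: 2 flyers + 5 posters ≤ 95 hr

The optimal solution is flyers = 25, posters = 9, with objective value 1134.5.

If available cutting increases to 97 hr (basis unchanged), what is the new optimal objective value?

1145.5

Binding: collating and cutting. Non-binding: press time (20 unused), ink (18 unused).
Slack constraints have shadow price 0 (complementary slackness).
From A_Bᵀ y = c: 4·y_collating + 2·y_cutting = 29; 4·y_collating + 5·y_cutting = 45.5.
→ y_collating = 4.5 and y_cutting = 5.5.
Δz = y_cutting·Δb = 5.5 × (2) = 11, so new z* = 1134.5 + 11 = 1145.5.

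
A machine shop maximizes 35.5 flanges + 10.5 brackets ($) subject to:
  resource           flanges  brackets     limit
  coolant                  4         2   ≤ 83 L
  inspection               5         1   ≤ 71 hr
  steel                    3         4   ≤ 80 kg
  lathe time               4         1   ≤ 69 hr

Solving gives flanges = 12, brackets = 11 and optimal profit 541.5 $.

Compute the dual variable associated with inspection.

Binding: inspection and steel. Non-binding: coolant (13 unused), lathe time (10 unused).
Since coolant, lathe time are not tight, their duals are 0.
Dual feasibility on the basic columns requires 5·y_inspection + 3·y_steel = 35.5, 1·y_inspection + 4·y_steel = 10.5.
This yields shadow prices y_inspection = 6.5, y_steel = 1.
Shadow price of inspection = 6.5.

6.5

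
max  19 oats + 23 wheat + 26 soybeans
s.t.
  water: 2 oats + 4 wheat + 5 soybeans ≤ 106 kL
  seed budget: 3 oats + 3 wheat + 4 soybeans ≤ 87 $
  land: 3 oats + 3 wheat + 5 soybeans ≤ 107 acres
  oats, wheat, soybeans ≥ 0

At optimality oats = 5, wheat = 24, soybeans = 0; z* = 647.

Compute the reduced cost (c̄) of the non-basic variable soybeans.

-4

Check each constraint at x*: water 106/106 (tight); seed budget 87/87 (tight); land 87/107 (slack 20).
Since land is not tight, its dual is 0.
The binding rows give the dual system: 2·y_water + 3·y_seed budget = 19 and 4·y_water + 3·y_seed budget = 23.
This yields shadow prices y_water = 2, y_seed budget = 5.
Reduced cost of soybeans: c₃ − yᵀa₃ = 26 − (2·5 + 5·4) = 26 − 30 = -4.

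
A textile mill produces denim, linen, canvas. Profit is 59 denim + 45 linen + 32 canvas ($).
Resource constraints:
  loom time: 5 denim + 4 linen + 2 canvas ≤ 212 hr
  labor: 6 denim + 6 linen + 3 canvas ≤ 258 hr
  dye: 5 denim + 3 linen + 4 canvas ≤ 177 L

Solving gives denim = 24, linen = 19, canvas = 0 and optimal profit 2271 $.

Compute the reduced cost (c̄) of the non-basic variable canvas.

At the optimum: loom time uses 196 of 212 (slack = 16); labor uses 258 of 258 (binding); dye uses 177 of 177 (binding).
By complementary slackness, y = 0 for the non-binding constraint.
The binding rows give the dual system: 6·y_labor + 5·y_dye = 59 and 6·y_labor + 3·y_dye = 45.
This yields shadow prices y_labor = 4, y_dye = 7.
Reduced cost of canvas: c₃ − yᵀa₃ = 32 − (4·3 + 7·4) = 32 − 40 = -8.

-8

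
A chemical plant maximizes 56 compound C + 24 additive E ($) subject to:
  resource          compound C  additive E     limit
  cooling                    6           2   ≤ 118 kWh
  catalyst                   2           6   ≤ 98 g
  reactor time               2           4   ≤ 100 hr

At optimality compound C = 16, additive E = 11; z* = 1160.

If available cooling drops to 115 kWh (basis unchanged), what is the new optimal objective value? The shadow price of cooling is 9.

1133

Δb = -3, so new z* = 1160 + (9)·(-3) = 1160 − 27 = 1133.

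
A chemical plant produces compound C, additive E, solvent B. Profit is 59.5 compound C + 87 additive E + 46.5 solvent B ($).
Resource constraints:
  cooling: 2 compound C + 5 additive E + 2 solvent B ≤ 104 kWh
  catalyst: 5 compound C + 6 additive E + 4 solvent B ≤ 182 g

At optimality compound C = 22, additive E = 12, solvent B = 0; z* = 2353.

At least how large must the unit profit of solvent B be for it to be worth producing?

At the optimum: cooling uses 104 of 104 (binding); catalyst uses 182 of 182 (binding).
Dual feasibility on the basic columns requires 2·y_cooling + 5·y_catalyst = 59.5, 5·y_cooling + 6·y_catalyst = 87.
Solving: y_cooling = 6, y_catalyst = 9.5.
solvent B enters the basis when its profit ≥ yᵀa₃ = 6·2 + 9.5·4 = 50.

50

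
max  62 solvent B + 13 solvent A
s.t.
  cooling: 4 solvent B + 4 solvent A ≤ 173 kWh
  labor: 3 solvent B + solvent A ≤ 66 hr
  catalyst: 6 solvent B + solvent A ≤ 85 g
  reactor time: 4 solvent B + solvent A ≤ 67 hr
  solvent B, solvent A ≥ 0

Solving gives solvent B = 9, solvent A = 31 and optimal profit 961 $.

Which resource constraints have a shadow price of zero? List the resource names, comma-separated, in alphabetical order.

cooling, labor

cooling: 160/173 (slack 13)
labor: 58/66 (slack 8)
catalyst: 85/85 (binding)
reactor time: 67/67 (binding)
By complementary slackness, a constraint with positive slack has shadow price 0 → cooling, labor.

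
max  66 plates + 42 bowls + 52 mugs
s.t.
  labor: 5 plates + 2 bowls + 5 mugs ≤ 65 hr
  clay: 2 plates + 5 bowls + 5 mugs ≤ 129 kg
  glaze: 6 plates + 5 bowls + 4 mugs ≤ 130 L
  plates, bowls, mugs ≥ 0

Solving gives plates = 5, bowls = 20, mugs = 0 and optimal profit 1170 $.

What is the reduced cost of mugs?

At the optimum: labor uses 65 of 65 (binding); clay uses 110 of 129 (slack = 19); glaze uses 130 of 130 (binding).
Slack constraints have shadow price 0 (complementary slackness).
Dual feasibility on the basic columns requires 5·y_labor + 6·y_glaze = 66, 2·y_labor + 5·y_glaze = 42.
→ y_labor = 6 and y_glaze = 6.
Reduced cost of mugs: c₃ − yᵀa₃ = 52 − (6·5 + 6·4) = 52 − 54 = -2.

-2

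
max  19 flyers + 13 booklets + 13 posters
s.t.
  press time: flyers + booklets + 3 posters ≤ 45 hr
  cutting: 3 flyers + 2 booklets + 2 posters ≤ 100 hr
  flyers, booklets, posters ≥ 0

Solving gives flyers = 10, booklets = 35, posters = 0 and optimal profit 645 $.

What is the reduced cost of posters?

-2

At the optimum: press time uses 45 of 45 (binding); cutting uses 100 of 100 (binding).
Dual feasibility on the basic columns requires 1·y_press time + 3·y_cutting = 19, 1·y_press time + 2·y_cutting = 13.
→ y_press time = 1 and y_cutting = 6.
Reduced cost of posters: c₃ − yᵀa₃ = 13 − (1·3 + 6·2) = 13 − 15 = -2.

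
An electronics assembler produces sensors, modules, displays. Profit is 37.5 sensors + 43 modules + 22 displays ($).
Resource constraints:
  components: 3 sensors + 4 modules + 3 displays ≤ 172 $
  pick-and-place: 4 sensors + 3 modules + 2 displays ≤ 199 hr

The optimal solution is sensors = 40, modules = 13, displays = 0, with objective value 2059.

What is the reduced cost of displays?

At the optimum: components uses 172 of 172 (binding); pick-and-place uses 199 of 199 (binding).
The binding rows give the dual system: 3·y_components + 4·y_pick-and-place = 37.5 and 4·y_components + 3·y_pick-and-place = 43.
This yields shadow prices y_components = 8.5, y_pick-and-place = 3.
Reduced cost of displays: c₃ − yᵀa₃ = 22 − (8.5·3 + 3·2) = 22 − 31.5 = -9.5.

-9.5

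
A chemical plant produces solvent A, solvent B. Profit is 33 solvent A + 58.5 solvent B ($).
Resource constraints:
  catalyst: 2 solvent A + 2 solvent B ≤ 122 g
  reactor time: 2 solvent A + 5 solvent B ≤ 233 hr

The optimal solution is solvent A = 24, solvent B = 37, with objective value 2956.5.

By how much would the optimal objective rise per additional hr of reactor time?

At the optimum: catalyst uses 122 of 122 (binding); reactor time uses 233 of 233 (binding).
From A_Bᵀ y = c: 2·y_catalyst + 2·y_reactor time = 33; 2·y_catalyst + 5·y_reactor time = 58.5.
This yields shadow prices y_catalyst = 8, y_reactor time = 8.5.
Shadow price of reactor time = 8.5.

8.5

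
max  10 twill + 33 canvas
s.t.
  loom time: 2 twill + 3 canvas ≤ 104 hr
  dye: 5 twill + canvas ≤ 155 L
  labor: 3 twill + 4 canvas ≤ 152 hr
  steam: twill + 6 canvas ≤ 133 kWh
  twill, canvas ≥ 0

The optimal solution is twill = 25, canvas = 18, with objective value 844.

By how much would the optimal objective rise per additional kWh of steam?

4

Binding: loom time and steam. Non-binding: dye (12 unused), labor (5 unused).
By complementary slackness, y = 0 for the non-binding constraints.
From A_Bᵀ y = c: 2·y_loom time + 1·y_steam = 10; 3·y_loom time + 6·y_steam = 33.
→ y_loom time = 3 and y_steam = 4.
Shadow price of steam = 4.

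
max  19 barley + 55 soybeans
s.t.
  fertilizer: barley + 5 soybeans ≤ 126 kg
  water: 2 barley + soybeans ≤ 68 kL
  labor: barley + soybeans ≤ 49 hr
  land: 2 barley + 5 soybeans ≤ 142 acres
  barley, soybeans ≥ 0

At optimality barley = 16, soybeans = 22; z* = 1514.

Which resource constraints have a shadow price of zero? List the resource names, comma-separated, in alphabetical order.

labor, water

fertilizer: 126/126 (binding)
water: 54/68 (slack 14)
labor: 38/49 (slack 11)
land: 142/142 (binding)
By complementary slackness, a constraint with positive slack has shadow price 0 → labor, water.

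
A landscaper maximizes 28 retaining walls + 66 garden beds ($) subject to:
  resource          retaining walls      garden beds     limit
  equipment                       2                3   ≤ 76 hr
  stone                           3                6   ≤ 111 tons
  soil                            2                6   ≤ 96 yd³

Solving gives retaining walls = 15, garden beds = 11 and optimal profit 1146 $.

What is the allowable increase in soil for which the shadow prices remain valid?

15

Binding constraints: stone, soil. The basis is B = [[3,6],[2,6]] with det 6.
Per unit increase in soil, x* moves by d = (-1, 0.5).
The basis stays optimal until retaining walls reaches 0; allowable increase = 15 yd³.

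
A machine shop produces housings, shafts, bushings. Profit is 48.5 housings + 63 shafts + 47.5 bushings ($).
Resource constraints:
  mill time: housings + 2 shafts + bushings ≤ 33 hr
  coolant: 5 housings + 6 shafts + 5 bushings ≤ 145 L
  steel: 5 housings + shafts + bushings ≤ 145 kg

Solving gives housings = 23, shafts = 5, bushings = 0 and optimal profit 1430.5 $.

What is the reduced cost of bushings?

Binding: mill time and coolant. Non-binding: steel (25 unused).
Since steel is not tight, its dual is 0.
The binding rows give the dual system: 1·y_mill time + 5·y_coolant = 48.5 and 2·y_mill time + 6·y_coolant = 63.
Solving: y_mill time = 6, y_coolant = 8.5.
Reduced cost of bushings: c₃ − yᵀa₃ = 47.5 − (6·1 + 8.5·5) = 47.5 − 48.5 = -1.

-1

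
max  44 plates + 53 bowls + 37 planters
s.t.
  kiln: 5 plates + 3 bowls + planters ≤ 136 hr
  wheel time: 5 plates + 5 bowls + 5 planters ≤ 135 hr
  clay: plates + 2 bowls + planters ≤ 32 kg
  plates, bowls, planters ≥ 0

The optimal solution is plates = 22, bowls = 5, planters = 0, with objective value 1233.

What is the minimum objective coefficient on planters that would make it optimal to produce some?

44

At the optimum: kiln uses 125 of 136 (slack = 11); wheel time uses 135 of 135 (binding); clay uses 32 of 32 (binding).
Slack constraints have shadow price 0 (complementary slackness).
The binding rows give the dual system: 5·y_wheel time + 1·y_clay = 44 and 5·y_wheel time + 2·y_clay = 53.
Solving: y_wheel time = 7, y_clay = 9.
planters enters the basis when its profit ≥ yᵀa₃ = 7·5 + 9·1 = 44.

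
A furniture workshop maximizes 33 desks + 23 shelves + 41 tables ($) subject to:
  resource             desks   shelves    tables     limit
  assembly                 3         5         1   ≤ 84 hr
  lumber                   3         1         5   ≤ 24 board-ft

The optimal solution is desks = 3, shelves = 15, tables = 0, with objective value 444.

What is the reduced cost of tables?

-2

At the optimum: assembly uses 84 of 84 (binding); lumber uses 24 of 24 (binding).
The binding rows give the dual system: 3·y_assembly + 3·y_lumber = 33 and 5·y_assembly + 1·y_lumber = 23.
This yields shadow prices y_assembly = 3, y_lumber = 8.
Reduced cost of tables: c₃ − yᵀa₃ = 41 − (3·1 + 8·5) = 41 − 43 = -2.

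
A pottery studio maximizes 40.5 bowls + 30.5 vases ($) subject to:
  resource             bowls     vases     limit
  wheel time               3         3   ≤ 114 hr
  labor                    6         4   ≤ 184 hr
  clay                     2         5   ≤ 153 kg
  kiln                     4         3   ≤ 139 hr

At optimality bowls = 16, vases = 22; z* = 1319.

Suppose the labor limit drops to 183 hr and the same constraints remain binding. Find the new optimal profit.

1314

At the optimum: wheel time uses 114 of 114 (binding); labor uses 184 of 184 (binding); clay uses 142 of 153 (slack = 11); kiln uses 130 of 139 (slack = 9).
By complementary slackness, y = 0 for the non-binding constraints.
From A_Bᵀ y = c: 3·y_wheel time + 6·y_labor = 40.5; 3·y_wheel time + 4·y_labor = 30.5.
→ y_wheel time = 3.5 and y_labor = 5.
Δz = y_labor·Δb = 5 × (-1) = -5, so new z* = 1319 − 5 = 1314.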